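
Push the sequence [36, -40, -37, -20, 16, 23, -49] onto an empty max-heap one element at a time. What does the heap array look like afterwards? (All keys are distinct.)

[36, 16, 23, -40, -20, -37, -49]

Insert 36:
  append 36 at index 0 → [36] (no swap needed)
Insert -40:
  append -40 at index 1 → [36, -40] (no swap needed)
Insert -37:
  append -37 at index 2 → [36, -40, -37] (no swap needed)
Insert -20:
  append -20 at index 3 → [36, -40, -37, -20]
  -20 > parent -40 at index 1, swap → [36, -20, -37, -40]
Insert 16:
  append 16 at index 4 → [36, -20, -37, -40, 16]
  16 > parent -20 at index 1, swap → [36, 16, -37, -40, -20]
Insert 23:
  append 23 at index 5 → [36, 16, -37, -40, -20, 23]
  23 > parent -37 at index 2, swap → [36, 16, 23, -40, -20, -37]
Insert -49:
  append -49 at index 6 → [36, 16, 23, -40, -20, -37, -49] (no swap needed)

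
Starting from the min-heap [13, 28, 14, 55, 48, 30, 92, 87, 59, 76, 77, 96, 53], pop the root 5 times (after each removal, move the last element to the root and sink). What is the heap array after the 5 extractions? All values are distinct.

[53, 55, 77, 59, 76, 96, 92, 87]

extract-min #1 returns 13:
  remove root 13; move last element 53 to root → [53, 28, 14, 55, 48, 30, 92, 87, 59, 76, 77, 96]
  53 vs smaller child 14 at index 2, swap → [14, 28, 53, 55, 48, 30, 92, 87, 59, 76, 77, 96]
  53 vs smaller child 30 at index 5, swap → [14, 28, 30, 55, 48, 53, 92, 87, 59, 76, 77, 96]
extract-min #2 returns 14:
  remove root 14; move last element 96 to root → [96, 28, 30, 55, 48, 53, 92, 87, 59, 76, 77]
  96 vs smaller child 28 at index 1, swap → [28, 96, 30, 55, 48, 53, 92, 87, 59, 76, 77]
  96 vs smaller child 48 at index 4, swap → [28, 48, 30, 55, 96, 53, 92, 87, 59, 76, 77]
  96 vs smaller child 76 at index 9, swap → [28, 48, 30, 55, 76, 53, 92, 87, 59, 96, 77]
extract-min #3 returns 28:
  remove root 28; move last element 77 to root → [77, 48, 30, 55, 76, 53, 92, 87, 59, 96]
  77 vs smaller child 30 at index 2, swap → [30, 48, 77, 55, 76, 53, 92, 87, 59, 96]
  77 vs smaller child 53 at index 5, swap → [30, 48, 53, 55, 76, 77, 92, 87, 59, 96]
extract-min #4 returns 30:
  remove root 30; move last element 96 to root → [96, 48, 53, 55, 76, 77, 92, 87, 59]
  96 vs smaller child 48 at index 1, swap → [48, 96, 53, 55, 76, 77, 92, 87, 59]
  96 vs smaller child 55 at index 3, swap → [48, 55, 53, 96, 76, 77, 92, 87, 59]
  96 vs smaller child 59 at index 8, swap → [48, 55, 53, 59, 76, 77, 92, 87, 96]
extract-min #5 returns 48:
  remove root 48; move last element 96 to root → [96, 55, 53, 59, 76, 77, 92, 87]
  96 vs smaller child 53 at index 2, swap → [53, 55, 96, 59, 76, 77, 92, 87]
  96 vs smaller child 77 at index 5, swap → [53, 55, 77, 59, 76, 96, 92, 87]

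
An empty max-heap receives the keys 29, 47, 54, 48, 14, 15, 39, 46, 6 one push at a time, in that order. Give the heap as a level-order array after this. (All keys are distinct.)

Insert 29:
  append 29 at index 0 → [29] (no swap needed)
Insert 47:
  append 47 at index 1 → [29, 47]
  47 > parent 29 at index 0, swap → [47, 29]
Insert 54:
  append 54 at index 2 → [47, 29, 54]
  54 > parent 47 at index 0, swap → [54, 29, 47]
Insert 48:
  append 48 at index 3 → [54, 29, 47, 48]
  48 > parent 29 at index 1, swap → [54, 48, 47, 29]
Insert 14:
  append 14 at index 4 → [54, 48, 47, 29, 14] (no swap needed)
Insert 15:
  append 15 at index 5 → [54, 48, 47, 29, 14, 15] (no swap needed)
Insert 39:
  append 39 at index 6 → [54, 48, 47, 29, 14, 15, 39] (no swap needed)
Insert 46:
  append 46 at index 7 → [54, 48, 47, 29, 14, 15, 39, 46]
  46 > parent 29 at index 3, swap → [54, 48, 47, 46, 14, 15, 39, 29]
Insert 6:
  append 6 at index 8 → [54, 48, 47, 46, 14, 15, 39, 29, 6] (no swap needed)

[54, 48, 47, 46, 14, 15, 39, 29, 6]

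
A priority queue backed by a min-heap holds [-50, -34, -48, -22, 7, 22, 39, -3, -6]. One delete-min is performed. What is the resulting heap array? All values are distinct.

[-48, -34, -6, -22, 7, 22, 39, -3]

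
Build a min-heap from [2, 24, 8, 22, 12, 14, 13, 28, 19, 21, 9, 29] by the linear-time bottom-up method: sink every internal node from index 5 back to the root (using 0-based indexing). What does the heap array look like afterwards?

[2, 9, 8, 19, 12, 14, 13, 28, 22, 21, 24, 29]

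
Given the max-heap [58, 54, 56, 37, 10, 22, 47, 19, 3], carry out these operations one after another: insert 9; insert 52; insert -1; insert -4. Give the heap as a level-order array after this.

[58, 54, 56, 37, 52, 22, 47, 19, 3, 9, 10, -1, -4]

insert 9:
  append 9 at index 9 → [58, 54, 56, 37, 10, 22, 47, 19, 3, 9] (no swap needed)
insert 52:
  append 52 at index 10 → [58, 54, 56, 37, 10, 22, 47, 19, 3, 9, 52]
  52 > parent 10 at index 4, swap → [58, 54, 56, 37, 52, 22, 47, 19, 3, 9, 10]
insert -1:
  append -1 at index 11 → [58, 54, 56, 37, 52, 22, 47, 19, 3, 9, 10, -1] (no swap needed)
insert -4:
  append -4 at index 12 → [58, 54, 56, 37, 52, 22, 47, 19, 3, 9, 10, -1, -4] (no swap needed)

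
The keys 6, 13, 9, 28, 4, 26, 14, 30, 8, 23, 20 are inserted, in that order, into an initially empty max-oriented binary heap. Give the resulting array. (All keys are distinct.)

[30, 28, 26, 13, 23, 9, 14, 6, 8, 4, 20]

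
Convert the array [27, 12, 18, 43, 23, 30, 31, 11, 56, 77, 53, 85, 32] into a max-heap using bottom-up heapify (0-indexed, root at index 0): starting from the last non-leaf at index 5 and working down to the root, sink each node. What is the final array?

sift down from index 5:
  30 vs larger child 85 at index 11, swap → [27, 12, 18, 43, 23, 85, 31, 11, 56, 77, 53, 30, 32]
sift down from index 4:
  23 vs larger child 77 at index 9, swap → [27, 12, 18, 43, 77, 85, 31, 11, 56, 23, 53, 30, 32]
sift down from index 3:
  43 vs larger child 56 at index 8, swap → [27, 12, 18, 56, 77, 85, 31, 11, 43, 23, 53, 30, 32]
sift down from index 2:
  18 vs larger child 85 at index 5, swap → [27, 12, 85, 56, 77, 18, 31, 11, 43, 23, 53, 30, 32]
  18 vs larger child 32 at index 12, swap → [27, 12, 85, 56, 77, 32, 31, 11, 43, 23, 53, 30, 18]
sift down from index 1:
  12 vs larger child 77 at index 4, swap → [27, 77, 85, 56, 12, 32, 31, 11, 43, 23, 53, 30, 18]
  12 vs larger child 53 at index 10, swap → [27, 77, 85, 56, 53, 32, 31, 11, 43, 23, 12, 30, 18]
sift down from index 0:
  27 vs larger child 85 at index 2, swap → [85, 77, 27, 56, 53, 32, 31, 11, 43, 23, 12, 30, 18]
  27 vs larger child 32 at index 5, swap → [85, 77, 32, 56, 53, 27, 31, 11, 43, 23, 12, 30, 18]
  27 vs larger child 30 at index 11, swap → [85, 77, 32, 56, 53, 30, 31, 11, 43, 23, 12, 27, 18]

[85, 77, 32, 56, 53, 30, 31, 11, 43, 23, 12, 27, 18]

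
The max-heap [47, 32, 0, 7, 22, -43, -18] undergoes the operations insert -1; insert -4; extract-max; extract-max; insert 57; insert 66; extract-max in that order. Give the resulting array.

[57, 22, 0, 7, -4, -43, -18, -1]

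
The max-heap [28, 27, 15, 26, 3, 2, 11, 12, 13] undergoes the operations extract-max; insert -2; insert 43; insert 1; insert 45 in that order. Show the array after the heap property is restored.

[45, 27, 43, 13, 26, 15, 11, 12, -2, 3, 1, 2]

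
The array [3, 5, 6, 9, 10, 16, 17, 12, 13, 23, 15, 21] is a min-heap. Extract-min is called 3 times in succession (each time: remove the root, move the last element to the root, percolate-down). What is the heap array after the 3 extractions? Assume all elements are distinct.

[9, 10, 15, 12, 23, 16, 17, 21, 13]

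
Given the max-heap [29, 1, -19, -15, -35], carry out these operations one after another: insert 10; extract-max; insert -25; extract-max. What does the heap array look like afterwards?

[1, -15, -19, -25, -35]

insert 10:
  append 10 at index 5 → [29, 1, -19, -15, -35, 10]
  10 > parent -19 at index 2, swap → [29, 1, 10, -15, -35, -19]
extract-max → returns 29:
  remove root 29; move last element -19 to root → [-19, 1, 10, -15, -35]
  -19 vs larger child 10 at index 2, swap → [10, 1, -19, -15, -35]
insert -25:
  append -25 at index 5 → [10, 1, -19, -15, -35, -25] (no swap needed)
extract-max → returns 10:
  remove root 10; move last element -25 to root → [-25, 1, -19, -15, -35]
  -25 vs larger child 1 at index 1, swap → [1, -25, -19, -15, -35]
  -25 vs larger child -15 at index 3, swap → [1, -15, -19, -25, -35]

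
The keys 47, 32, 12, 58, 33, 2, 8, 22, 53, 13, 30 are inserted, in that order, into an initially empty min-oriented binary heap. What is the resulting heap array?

[2, 13, 8, 33, 22, 32, 12, 58, 53, 47, 30]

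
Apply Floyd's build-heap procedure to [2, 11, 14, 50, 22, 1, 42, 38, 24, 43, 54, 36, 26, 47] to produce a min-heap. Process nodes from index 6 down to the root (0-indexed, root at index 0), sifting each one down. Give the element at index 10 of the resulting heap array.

sift down from index 6: already satisfies heap property
sift down from index 5: already satisfies heap property
sift down from index 4: already satisfies heap property
sift down from index 3:
  50 vs smaller child 24 at index 8, swap → [2, 11, 14, 24, 22, 1, 42, 38, 50, 43, 54, 36, 26, 47]
sift down from index 2:
  14 vs smaller child 1 at index 5, swap → [2, 11, 1, 24, 22, 14, 42, 38, 50, 43, 54, 36, 26, 47]
sift down from index 1: already satisfies heap property
sift down from index 0:
  2 vs smaller child 1 at index 2, swap → [1, 11, 2, 24, 22, 14, 42, 38, 50, 43, 54, 36, 26, 47]
resulting array: [1, 11, 2, 24, 22, 14, 42, 38, 50, 43, 54, 36, 26, 47]

54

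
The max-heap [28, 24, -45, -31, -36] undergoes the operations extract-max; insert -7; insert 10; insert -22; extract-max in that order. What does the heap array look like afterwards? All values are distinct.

extract-max → returns 28:
  remove root 28; move last element -36 to root → [-36, 24, -45, -31]
  -36 vs larger child 24 at index 1, swap → [24, -36, -45, -31]
  -36 vs only child -31 at index 3, swap → [24, -31, -45, -36]
insert -7:
  append -7 at index 4 → [24, -31, -45, -36, -7]
  -7 > parent -31 at index 1, swap → [24, -7, -45, -36, -31]
insert 10:
  append 10 at index 5 → [24, -7, -45, -36, -31, 10]
  10 > parent -45 at index 2, swap → [24, -7, 10, -36, -31, -45]
insert -22:
  append -22 at index 6 → [24, -7, 10, -36, -31, -45, -22] (no swap needed)
extract-max → returns 24:
  remove root 24; move last element -22 to root → [-22, -7, 10, -36, -31, -45]
  -22 vs larger child 10 at index 2, swap → [10, -7, -22, -36, -31, -45]

[10, -7, -22, -36, -31, -45]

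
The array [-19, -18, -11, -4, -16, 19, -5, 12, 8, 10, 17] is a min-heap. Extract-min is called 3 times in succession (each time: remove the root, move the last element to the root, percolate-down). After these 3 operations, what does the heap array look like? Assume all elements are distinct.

extract-min #1 returns -19:
  remove root -19; move last element 17 to root → [17, -18, -11, -4, -16, 19, -5, 12, 8, 10]
  17 vs smaller child -18 at index 1, swap → [-18, 17, -11, -4, -16, 19, -5, 12, 8, 10]
  17 vs smaller child -16 at index 4, swap → [-18, -16, -11, -4, 17, 19, -5, 12, 8, 10]
  17 vs only child 10 at index 9, swap → [-18, -16, -11, -4, 10, 19, -5, 12, 8, 17]
extract-min #2 returns -18:
  remove root -18; move last element 17 to root → [17, -16, -11, -4, 10, 19, -5, 12, 8]
  17 vs smaller child -16 at index 1, swap → [-16, 17, -11, -4, 10, 19, -5, 12, 8]
  17 vs smaller child -4 at index 3, swap → [-16, -4, -11, 17, 10, 19, -5, 12, 8]
  17 vs smaller child 8 at index 8, swap → [-16, -4, -11, 8, 10, 19, -5, 12, 17]
extract-min #3 returns -16:
  remove root -16; move last element 17 to root → [17, -4, -11, 8, 10, 19, -5, 12]
  17 vs smaller child -11 at index 2, swap → [-11, -4, 17, 8, 10, 19, -5, 12]
  17 vs smaller child -5 at index 6, swap → [-11, -4, -5, 8, 10, 19, 17, 12]

[-11, -4, -5, 8, 10, 19, 17, 12]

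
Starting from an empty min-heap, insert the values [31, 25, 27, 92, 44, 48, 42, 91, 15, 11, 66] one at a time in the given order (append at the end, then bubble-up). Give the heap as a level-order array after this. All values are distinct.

Insert 31:
  append 31 at index 0 → [31] (no swap needed)
Insert 25:
  append 25 at index 1 → [31, 25]
  25 < parent 31 at index 0, swap → [25, 31]
Insert 27:
  append 27 at index 2 → [25, 31, 27] (no swap needed)
Insert 92:
  append 92 at index 3 → [25, 31, 27, 92] (no swap needed)
Insert 44:
  append 44 at index 4 → [25, 31, 27, 92, 44] (no swap needed)
Insert 48:
  append 48 at index 5 → [25, 31, 27, 92, 44, 48] (no swap needed)
Insert 42:
  append 42 at index 6 → [25, 31, 27, 92, 44, 48, 42] (no swap needed)
Insert 91:
  append 91 at index 7 → [25, 31, 27, 92, 44, 48, 42, 91]
  91 < parent 92 at index 3, swap → [25, 31, 27, 91, 44, 48, 42, 92]
Insert 15:
  append 15 at index 8 → [25, 31, 27, 91, 44, 48, 42, 92, 15]
  15 < parent 91 at index 3, swap → [25, 31, 27, 15, 44, 48, 42, 92, 91]
  15 < parent 31 at index 1, swap → [25, 15, 27, 31, 44, 48, 42, 92, 91]
  15 < parent 25 at index 0, swap → [15, 25, 27, 31, 44, 48, 42, 92, 91]
Insert 11:
  append 11 at index 9 → [15, 25, 27, 31, 44, 48, 42, 92, 91, 11]
  11 < parent 44 at index 4, swap → [15, 25, 27, 31, 11, 48, 42, 92, 91, 44]
  11 < parent 25 at index 1, swap → [15, 11, 27, 31, 25, 48, 42, 92, 91, 44]
  11 < parent 15 at index 0, swap → [11, 15, 27, 31, 25, 48, 42, 92, 91, 44]
Insert 66:
  append 66 at index 10 → [11, 15, 27, 31, 25, 48, 42, 92, 91, 44, 66] (no swap needed)

[11, 15, 27, 31, 25, 48, 42, 92, 91, 44, 66]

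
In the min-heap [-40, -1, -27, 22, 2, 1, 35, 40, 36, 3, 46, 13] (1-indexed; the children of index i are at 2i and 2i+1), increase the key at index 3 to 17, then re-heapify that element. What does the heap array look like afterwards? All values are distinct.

set index 3 from -27 to 17 → [-40, -1, 17, 22, 2, 1, 35, 40, 36, 3, 46, 13]
17 vs smaller child 1 at index 6, swap → [-40, -1, 1, 22, 2, 17, 35, 40, 36, 3, 46, 13]
17 vs only child 13 at index 12, swap → [-40, -1, 1, 22, 2, 13, 35, 40, 36, 3, 46, 17]

[-40, -1, 1, 22, 2, 13, 35, 40, 36, 3, 46, 17]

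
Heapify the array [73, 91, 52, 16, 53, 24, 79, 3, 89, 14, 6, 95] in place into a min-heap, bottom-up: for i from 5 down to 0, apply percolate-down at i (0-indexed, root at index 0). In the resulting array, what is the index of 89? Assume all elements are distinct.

8

sift down from index 5: already satisfies heap property
sift down from index 4:
  53 vs smaller child 6 at index 10, swap → [73, 91, 52, 16, 6, 24, 79, 3, 89, 14, 53, 95]
sift down from index 3:
  16 vs smaller child 3 at index 7, swap → [73, 91, 52, 3, 6, 24, 79, 16, 89, 14, 53, 95]
sift down from index 2:
  52 vs smaller child 24 at index 5, swap → [73, 91, 24, 3, 6, 52, 79, 16, 89, 14, 53, 95]
sift down from index 1:
  91 vs smaller child 3 at index 3, swap → [73, 3, 24, 91, 6, 52, 79, 16, 89, 14, 53, 95]
  91 vs smaller child 16 at index 7, swap → [73, 3, 24, 16, 6, 52, 79, 91, 89, 14, 53, 95]
sift down from index 0:
  73 vs smaller child 3 at index 1, swap → [3, 73, 24, 16, 6, 52, 79, 91, 89, 14, 53, 95]
  73 vs smaller child 6 at index 4, swap → [3, 6, 24, 16, 73, 52, 79, 91, 89, 14, 53, 95]
  73 vs smaller child 14 at index 9, swap → [3, 6, 24, 16, 14, 52, 79, 91, 89, 73, 53, 95]
resulting array: [3, 6, 24, 16, 14, 52, 79, 91, 89, 73, 53, 95]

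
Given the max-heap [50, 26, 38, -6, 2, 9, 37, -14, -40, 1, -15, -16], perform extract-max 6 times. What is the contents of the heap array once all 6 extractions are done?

extract-max #1 returns 50:
  remove root 50; move last element -16 to root → [-16, 26, 38, -6, 2, 9, 37, -14, -40, 1, -15]
  -16 vs larger child 38 at index 2, swap → [38, 26, -16, -6, 2, 9, 37, -14, -40, 1, -15]
  -16 vs larger child 37 at index 6, swap → [38, 26, 37, -6, 2, 9, -16, -14, -40, 1, -15]
extract-max #2 returns 38:
  remove root 38; move last element -15 to root → [-15, 26, 37, -6, 2, 9, -16, -14, -40, 1]
  -15 vs larger child 37 at index 2, swap → [37, 26, -15, -6, 2, 9, -16, -14, -40, 1]
  -15 vs larger child 9 at index 5, swap → [37, 26, 9, -6, 2, -15, -16, -14, -40, 1]
extract-max #3 returns 37:
  remove root 37; move last element 1 to root → [1, 26, 9, -6, 2, -15, -16, -14, -40]
  1 vs larger child 26 at index 1, swap → [26, 1, 9, -6, 2, -15, -16, -14, -40]
  1 vs larger child 2 at index 4, swap → [26, 2, 9, -6, 1, -15, -16, -14, -40]
extract-max #4 returns 26:
  remove root 26; move last element -40 to root → [-40, 2, 9, -6, 1, -15, -16, -14]
  -40 vs larger child 9 at index 2, swap → [9, 2, -40, -6, 1, -15, -16, -14]
  -40 vs larger child -15 at index 5, swap → [9, 2, -15, -6, 1, -40, -16, -14]
extract-max #5 returns 9:
  remove root 9; move last element -14 to root → [-14, 2, -15, -6, 1, -40, -16]
  -14 vs larger child 2 at index 1, swap → [2, -14, -15, -6, 1, -40, -16]
  -14 vs larger child 1 at index 4, swap → [2, 1, -15, -6, -14, -40, -16]
extract-max #6 returns 2:
  remove root 2; move last element -16 to root → [-16, 1, -15, -6, -14, -40]
  -16 vs larger child 1 at index 1, swap → [1, -16, -15, -6, -14, -40]
  -16 vs larger child -6 at index 3, swap → [1, -6, -15, -16, -14, -40]

[1, -6, -15, -16, -14, -40]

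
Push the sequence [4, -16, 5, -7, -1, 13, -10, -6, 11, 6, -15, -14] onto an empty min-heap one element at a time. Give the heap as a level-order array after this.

[-16, -15, -14, -6, -7, -10, 5, 4, 11, 6, -1, 13]

Insert 4:
  append 4 at index 0 → [4] (no swap needed)
Insert -16:
  append -16 at index 1 → [4, -16]
  -16 < parent 4 at index 0, swap → [-16, 4]
Insert 5:
  append 5 at index 2 → [-16, 4, 5] (no swap needed)
Insert -7:
  append -7 at index 3 → [-16, 4, 5, -7]
  -7 < parent 4 at index 1, swap → [-16, -7, 5, 4]
Insert -1:
  append -1 at index 4 → [-16, -7, 5, 4, -1] (no swap needed)
Insert 13:
  append 13 at index 5 → [-16, -7, 5, 4, -1, 13] (no swap needed)
Insert -10:
  append -10 at index 6 → [-16, -7, 5, 4, -1, 13, -10]
  -10 < parent 5 at index 2, swap → [-16, -7, -10, 4, -1, 13, 5]
Insert -6:
  append -6 at index 7 → [-16, -7, -10, 4, -1, 13, 5, -6]
  -6 < parent 4 at index 3, swap → [-16, -7, -10, -6, -1, 13, 5, 4]
Insert 11:
  append 11 at index 8 → [-16, -7, -10, -6, -1, 13, 5, 4, 11] (no swap needed)
Insert 6:
  append 6 at index 9 → [-16, -7, -10, -6, -1, 13, 5, 4, 11, 6] (no swap needed)
Insert -15:
  append -15 at index 10 → [-16, -7, -10, -6, -1, 13, 5, 4, 11, 6, -15]
  -15 < parent -1 at index 4, swap → [-16, -7, -10, -6, -15, 13, 5, 4, 11, 6, -1]
  -15 < parent -7 at index 1, swap → [-16, -15, -10, -6, -7, 13, 5, 4, 11, 6, -1]
Insert -14:
  append -14 at index 11 → [-16, -15, -10, -6, -7, 13, 5, 4, 11, 6, -1, -14]
  -14 < parent 13 at index 5, swap → [-16, -15, -10, -6, -7, -14, 5, 4, 11, 6, -1, 13]
  -14 < parent -10 at index 2, swap → [-16, -15, -14, -6, -7, -10, 5, 4, 11, 6, -1, 13]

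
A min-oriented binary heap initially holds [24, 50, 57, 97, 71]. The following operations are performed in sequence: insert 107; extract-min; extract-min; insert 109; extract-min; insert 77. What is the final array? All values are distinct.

[71, 77, 107, 109, 97]

insert 107:
  append 107 at index 5 → [24, 50, 57, 97, 71, 107] (no swap needed)
extract-min → returns 24:
  remove root 24; move last element 107 to root → [107, 50, 57, 97, 71]
  107 vs smaller child 50 at index 1, swap → [50, 107, 57, 97, 71]
  107 vs smaller child 71 at index 4, swap → [50, 71, 57, 97, 107]
extract-min → returns 50:
  remove root 50; move last element 107 to root → [107, 71, 57, 97]
  107 vs smaller child 57 at index 2, swap → [57, 71, 107, 97]
insert 109:
  append 109 at index 4 → [57, 71, 107, 97, 109] (no swap needed)
extract-min → returns 57:
  remove root 57; move last element 109 to root → [109, 71, 107, 97]
  109 vs smaller child 71 at index 1, swap → [71, 109, 107, 97]
  109 vs only child 97 at index 3, swap → [71, 97, 107, 109]
insert 77:
  append 77 at index 4 → [71, 97, 107, 109, 77]
  77 < parent 97 at index 1, swap → [71, 77, 107, 109, 97]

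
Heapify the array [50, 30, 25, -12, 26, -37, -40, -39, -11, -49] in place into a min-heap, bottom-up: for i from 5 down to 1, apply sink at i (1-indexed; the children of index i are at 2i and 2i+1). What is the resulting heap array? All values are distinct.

[-49, -39, -40, -12, 26, -37, 25, 50, -11, 30]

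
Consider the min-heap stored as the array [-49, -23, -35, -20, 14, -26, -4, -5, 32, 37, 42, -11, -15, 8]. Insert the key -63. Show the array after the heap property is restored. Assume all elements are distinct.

append -63 at index 14 → [-49, -23, -35, -20, 14, -26, -4, -5, 32, 37, 42, -11, -15, 8, -63]
-63 < parent -4 at index 6, swap → [-49, -23, -35, -20, 14, -26, -63, -5, 32, 37, 42, -11, -15, 8, -4]
-63 < parent -35 at index 2, swap → [-49, -23, -63, -20, 14, -26, -35, -5, 32, 37, 42, -11, -15, 8, -4]
-63 < parent -49 at index 0, swap → [-63, -23, -49, -20, 14, -26, -35, -5, 32, 37, 42, -11, -15, 8, -4]

[-63, -23, -49, -20, 14, -26, -35, -5, 32, 37, 42, -11, -15, 8, -4]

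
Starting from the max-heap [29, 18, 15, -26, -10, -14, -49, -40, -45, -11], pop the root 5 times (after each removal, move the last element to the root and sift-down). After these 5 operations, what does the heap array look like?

extract-max #1 returns 29:
  remove root 29; move last element -11 to root → [-11, 18, 15, -26, -10, -14, -49, -40, -45]
  -11 vs larger child 18 at index 1, swap → [18, -11, 15, -26, -10, -14, -49, -40, -45]
  -11 vs larger child -10 at index 4, swap → [18, -10, 15, -26, -11, -14, -49, -40, -45]
extract-max #2 returns 18:
  remove root 18; move last element -45 to root → [-45, -10, 15, -26, -11, -14, -49, -40]
  -45 vs larger child 15 at index 2, swap → [15, -10, -45, -26, -11, -14, -49, -40]
  -45 vs larger child -14 at index 5, swap → [15, -10, -14, -26, -11, -45, -49, -40]
extract-max #3 returns 15:
  remove root 15; move last element -40 to root → [-40, -10, -14, -26, -11, -45, -49]
  -40 vs larger child -10 at index 1, swap → [-10, -40, -14, -26, -11, -45, -49]
  -40 vs larger child -11 at index 4, swap → [-10, -11, -14, -26, -40, -45, -49]
extract-max #4 returns -10:
  remove root -10; move last element -49 to root → [-49, -11, -14, -26, -40, -45]
  -49 vs larger child -11 at index 1, swap → [-11, -49, -14, -26, -40, -45]
  -49 vs larger child -26 at index 3, swap → [-11, -26, -14, -49, -40, -45]
extract-max #5 returns -11:
  remove root -11; move last element -45 to root → [-45, -26, -14, -49, -40]
  -45 vs larger child -14 at index 2, swap → [-14, -26, -45, -49, -40]

[-14, -26, -45, -49, -40]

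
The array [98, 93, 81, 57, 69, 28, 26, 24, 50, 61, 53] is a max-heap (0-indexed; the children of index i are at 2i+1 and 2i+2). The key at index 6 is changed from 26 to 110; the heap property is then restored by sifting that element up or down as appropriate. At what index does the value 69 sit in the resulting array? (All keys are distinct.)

set index 6 from 26 to 110 → [98, 93, 81, 57, 69, 28, 110, 24, 50, 61, 53]
110 > parent 81 at index 2, swap → [98, 93, 110, 57, 69, 28, 81, 24, 50, 61, 53]
110 > parent 98 at index 0, swap → [110, 93, 98, 57, 69, 28, 81, 24, 50, 61, 53]
resulting array: [110, 93, 98, 57, 69, 28, 81, 24, 50, 61, 53]

4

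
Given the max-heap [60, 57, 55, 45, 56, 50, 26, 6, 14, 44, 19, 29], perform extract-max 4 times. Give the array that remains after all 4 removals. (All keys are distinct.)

[50, 45, 29, 19, 44, 14, 26, 6]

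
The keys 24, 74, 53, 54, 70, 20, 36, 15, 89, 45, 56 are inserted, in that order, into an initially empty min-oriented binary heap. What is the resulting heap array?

[15, 20, 24, 54, 45, 53, 36, 74, 89, 70, 56]

Insert 24:
  append 24 at index 0 → [24] (no swap needed)
Insert 74:
  append 74 at index 1 → [24, 74] (no swap needed)
Insert 53:
  append 53 at index 2 → [24, 74, 53] (no swap needed)
Insert 54:
  append 54 at index 3 → [24, 74, 53, 54]
  54 < parent 74 at index 1, swap → [24, 54, 53, 74]
Insert 70:
  append 70 at index 4 → [24, 54, 53, 74, 70] (no swap needed)
Insert 20:
  append 20 at index 5 → [24, 54, 53, 74, 70, 20]
  20 < parent 53 at index 2, swap → [24, 54, 20, 74, 70, 53]
  20 < parent 24 at index 0, swap → [20, 54, 24, 74, 70, 53]
Insert 36:
  append 36 at index 6 → [20, 54, 24, 74, 70, 53, 36] (no swap needed)
Insert 15:
  append 15 at index 7 → [20, 54, 24, 74, 70, 53, 36, 15]
  15 < parent 74 at index 3, swap → [20, 54, 24, 15, 70, 53, 36, 74]
  15 < parent 54 at index 1, swap → [20, 15, 24, 54, 70, 53, 36, 74]
  15 < parent 20 at index 0, swap → [15, 20, 24, 54, 70, 53, 36, 74]
Insert 89:
  append 89 at index 8 → [15, 20, 24, 54, 70, 53, 36, 74, 89] (no swap needed)
Insert 45:
  append 45 at index 9 → [15, 20, 24, 54, 70, 53, 36, 74, 89, 45]
  45 < parent 70 at index 4, swap → [15, 20, 24, 54, 45, 53, 36, 74, 89, 70]
Insert 56:
  append 56 at index 10 → [15, 20, 24, 54, 45, 53, 36, 74, 89, 70, 56] (no swap needed)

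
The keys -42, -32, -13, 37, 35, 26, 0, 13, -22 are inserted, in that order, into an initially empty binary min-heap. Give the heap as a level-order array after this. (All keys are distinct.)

[-42, -32, -13, -22, 35, 26, 0, 37, 13]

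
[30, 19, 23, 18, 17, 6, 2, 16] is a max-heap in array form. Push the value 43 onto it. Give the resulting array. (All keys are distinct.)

[43, 30, 23, 19, 17, 6, 2, 16, 18]

append 43 at index 8 → [30, 19, 23, 18, 17, 6, 2, 16, 43]
43 > parent 18 at index 3, swap → [30, 19, 23, 43, 17, 6, 2, 16, 18]
43 > parent 19 at index 1, swap → [30, 43, 23, 19, 17, 6, 2, 16, 18]
43 > parent 30 at index 0, swap → [43, 30, 23, 19, 17, 6, 2, 16, 18]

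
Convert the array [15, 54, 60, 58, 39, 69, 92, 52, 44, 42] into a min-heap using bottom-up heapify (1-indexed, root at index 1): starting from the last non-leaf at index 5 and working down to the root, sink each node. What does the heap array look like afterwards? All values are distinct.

sift down from index 5: already satisfies heap property
sift down from index 4:
  58 vs smaller child 44 at index 9, swap → [15, 54, 60, 44, 39, 69, 92, 52, 58, 42]
sift down from index 3: already satisfies heap property
sift down from index 2:
  54 vs smaller child 39 at index 5, swap → [15, 39, 60, 44, 54, 69, 92, 52, 58, 42]
  54 vs only child 42 at index 10, swap → [15, 39, 60, 44, 42, 69, 92, 52, 58, 54]
sift down from index 1: already satisfies heap property

[15, 39, 60, 44, 42, 69, 92, 52, 58, 54]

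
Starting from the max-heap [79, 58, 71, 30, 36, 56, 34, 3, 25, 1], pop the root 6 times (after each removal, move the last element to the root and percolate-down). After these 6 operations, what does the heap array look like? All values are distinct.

extract-max #1 returns 79:
  remove root 79; move last element 1 to root → [1, 58, 71, 30, 36, 56, 34, 3, 25]
  1 vs larger child 71 at index 2, swap → [71, 58, 1, 30, 36, 56, 34, 3, 25]
  1 vs larger child 56 at index 5, swap → [71, 58, 56, 30, 36, 1, 34, 3, 25]
extract-max #2 returns 71:
  remove root 71; move last element 25 to root → [25, 58, 56, 30, 36, 1, 34, 3]
  25 vs larger child 58 at index 1, swap → [58, 25, 56, 30, 36, 1, 34, 3]
  25 vs larger child 36 at index 4, swap → [58, 36, 56, 30, 25, 1, 34, 3]
extract-max #3 returns 58:
  remove root 58; move last element 3 to root → [3, 36, 56, 30, 25, 1, 34]
  3 vs larger child 56 at index 2, swap → [56, 36, 3, 30, 25, 1, 34]
  3 vs larger child 34 at index 6, swap → [56, 36, 34, 30, 25, 1, 3]
extract-max #4 returns 56:
  remove root 56; move last element 3 to root → [3, 36, 34, 30, 25, 1]
  3 vs larger child 36 at index 1, swap → [36, 3, 34, 30, 25, 1]
  3 vs larger child 30 at index 3, swap → [36, 30, 34, 3, 25, 1]
extract-max #5 returns 36:
  remove root 36; move last element 1 to root → [1, 30, 34, 3, 25]
  1 vs larger child 34 at index 2, swap → [34, 30, 1, 3, 25]
extract-max #6 returns 34:
  remove root 34; move last element 25 to root → [25, 30, 1, 3]
  25 vs larger child 30 at index 1, swap → [30, 25, 1, 3]

[30, 25, 1, 3]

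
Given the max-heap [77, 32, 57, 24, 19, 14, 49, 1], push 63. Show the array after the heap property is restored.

append 63 at index 8 → [77, 32, 57, 24, 19, 14, 49, 1, 63]
63 > parent 24 at index 3, swap → [77, 32, 57, 63, 19, 14, 49, 1, 24]
63 > parent 32 at index 1, swap → [77, 63, 57, 32, 19, 14, 49, 1, 24]

[77, 63, 57, 32, 19, 14, 49, 1, 24]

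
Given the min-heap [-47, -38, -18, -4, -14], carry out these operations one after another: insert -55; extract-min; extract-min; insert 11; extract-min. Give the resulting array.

[-18, -14, 11, -4]

insert -55:
  append -55 at index 5 → [-47, -38, -18, -4, -14, -55]
  -55 < parent -18 at index 2, swap → [-47, -38, -55, -4, -14, -18]
  -55 < parent -47 at index 0, swap → [-55, -38, -47, -4, -14, -18]
extract-min → returns -55:
  remove root -55; move last element -18 to root → [-18, -38, -47, -4, -14]
  -18 vs smaller child -47 at index 2, swap → [-47, -38, -18, -4, -14]
extract-min → returns -47:
  remove root -47; move last element -14 to root → [-14, -38, -18, -4]
  -14 vs smaller child -38 at index 1, swap → [-38, -14, -18, -4]
insert 11:
  append 11 at index 4 → [-38, -14, -18, -4, 11] (no swap needed)
extract-min → returns -38:
  remove root -38; move last element 11 to root → [11, -14, -18, -4]
  11 vs smaller child -18 at index 2, swap → [-18, -14, 11, -4]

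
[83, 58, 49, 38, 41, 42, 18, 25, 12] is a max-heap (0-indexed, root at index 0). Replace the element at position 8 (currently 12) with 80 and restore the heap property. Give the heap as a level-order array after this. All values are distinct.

set index 8 from 12 to 80 → [83, 58, 49, 38, 41, 42, 18, 25, 80]
80 > parent 38 at index 3, swap → [83, 58, 49, 80, 41, 42, 18, 25, 38]
80 > parent 58 at index 1, swap → [83, 80, 49, 58, 41, 42, 18, 25, 38]

[83, 80, 49, 58, 41, 42, 18, 25, 38]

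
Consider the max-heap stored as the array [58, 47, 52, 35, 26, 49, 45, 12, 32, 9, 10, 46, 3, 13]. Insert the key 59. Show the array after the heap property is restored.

append 59 at index 14 → [58, 47, 52, 35, 26, 49, 45, 12, 32, 9, 10, 46, 3, 13, 59]
59 > parent 45 at index 6, swap → [58, 47, 52, 35, 26, 49, 59, 12, 32, 9, 10, 46, 3, 13, 45]
59 > parent 52 at index 2, swap → [58, 47, 59, 35, 26, 49, 52, 12, 32, 9, 10, 46, 3, 13, 45]
59 > parent 58 at index 0, swap → [59, 47, 58, 35, 26, 49, 52, 12, 32, 9, 10, 46, 3, 13, 45]

[59, 47, 58, 35, 26, 49, 52, 12, 32, 9, 10, 46, 3, 13, 45]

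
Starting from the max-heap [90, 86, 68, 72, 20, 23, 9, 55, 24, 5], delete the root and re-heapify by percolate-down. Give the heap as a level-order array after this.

remove root 90; move last element 5 to root → [5, 86, 68, 72, 20, 23, 9, 55, 24]
5 vs larger child 86 at index 1, swap → [86, 5, 68, 72, 20, 23, 9, 55, 24]
5 vs larger child 72 at index 3, swap → [86, 72, 68, 5, 20, 23, 9, 55, 24]
5 vs larger child 55 at index 7, swap → [86, 72, 68, 55, 20, 23, 9, 5, 24]

[86, 72, 68, 55, 20, 23, 9, 5, 24]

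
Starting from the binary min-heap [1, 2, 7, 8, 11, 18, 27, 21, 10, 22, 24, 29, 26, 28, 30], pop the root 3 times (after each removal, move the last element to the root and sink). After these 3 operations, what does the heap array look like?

[8, 10, 18, 21, 11, 26, 27, 28, 30, 22, 24, 29]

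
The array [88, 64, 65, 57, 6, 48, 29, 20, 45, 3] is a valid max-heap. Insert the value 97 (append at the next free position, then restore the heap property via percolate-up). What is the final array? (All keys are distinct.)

[97, 88, 65, 57, 64, 48, 29, 20, 45, 3, 6]

append 97 at index 10 → [88, 64, 65, 57, 6, 48, 29, 20, 45, 3, 97]
97 > parent 6 at index 4, swap → [88, 64, 65, 57, 97, 48, 29, 20, 45, 3, 6]
97 > parent 64 at index 1, swap → [88, 97, 65, 57, 64, 48, 29, 20, 45, 3, 6]
97 > parent 88 at index 0, swap → [97, 88, 65, 57, 64, 48, 29, 20, 45, 3, 6]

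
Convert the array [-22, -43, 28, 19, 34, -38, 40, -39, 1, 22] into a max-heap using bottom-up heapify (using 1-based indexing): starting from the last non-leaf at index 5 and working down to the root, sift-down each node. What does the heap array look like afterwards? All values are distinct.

[40, 34, 28, 19, 22, -38, -22, -39, 1, -43]

sift down from index 5: already satisfies heap property
sift down from index 4: already satisfies heap property
sift down from index 3:
  28 vs larger child 40 at index 7, swap → [-22, -43, 40, 19, 34, -38, 28, -39, 1, 22]
sift down from index 2:
  -43 vs larger child 34 at index 5, swap → [-22, 34, 40, 19, -43, -38, 28, -39, 1, 22]
  -43 vs only child 22 at index 10, swap → [-22, 34, 40, 19, 22, -38, 28, -39, 1, -43]
sift down from index 1:
  -22 vs larger child 40 at index 3, swap → [40, 34, -22, 19, 22, -38, 28, -39, 1, -43]
  -22 vs larger child 28 at index 7, swap → [40, 34, 28, 19, 22, -38, -22, -39, 1, -43]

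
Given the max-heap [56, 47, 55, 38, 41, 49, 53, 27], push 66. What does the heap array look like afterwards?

[66, 56, 55, 47, 41, 49, 53, 27, 38]

append 66 at index 8 → [56, 47, 55, 38, 41, 49, 53, 27, 66]
66 > parent 38 at index 3, swap → [56, 47, 55, 66, 41, 49, 53, 27, 38]
66 > parent 47 at index 1, swap → [56, 66, 55, 47, 41, 49, 53, 27, 38]
66 > parent 56 at index 0, swap → [66, 56, 55, 47, 41, 49, 53, 27, 38]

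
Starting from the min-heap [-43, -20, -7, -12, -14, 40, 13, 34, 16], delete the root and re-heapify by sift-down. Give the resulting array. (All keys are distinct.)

remove root -43; move last element 16 to root → [16, -20, -7, -12, -14, 40, 13, 34]
16 vs smaller child -20 at index 1, swap → [-20, 16, -7, -12, -14, 40, 13, 34]
16 vs smaller child -14 at index 4, swap → [-20, -14, -7, -12, 16, 40, 13, 34]

[-20, -14, -7, -12, 16, 40, 13, 34]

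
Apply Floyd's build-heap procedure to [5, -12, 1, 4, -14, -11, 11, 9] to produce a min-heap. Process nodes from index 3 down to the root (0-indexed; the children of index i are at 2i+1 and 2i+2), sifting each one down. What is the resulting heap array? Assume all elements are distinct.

[-14, -12, -11, 4, 5, 1, 11, 9]

sift down from index 3: already satisfies heap property
sift down from index 2:
  1 vs smaller child -11 at index 5, swap → [5, -12, -11, 4, -14, 1, 11, 9]
sift down from index 1:
  -12 vs smaller child -14 at index 4, swap → [5, -14, -11, 4, -12, 1, 11, 9]
sift down from index 0:
  5 vs smaller child -14 at index 1, swap → [-14, 5, -11, 4, -12, 1, 11, 9]
  5 vs smaller child -12 at index 4, swap → [-14, -12, -11, 4, 5, 1, 11, 9]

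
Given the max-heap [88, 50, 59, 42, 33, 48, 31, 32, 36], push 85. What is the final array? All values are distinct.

[88, 85, 59, 42, 50, 48, 31, 32, 36, 33]

append 85 at index 9 → [88, 50, 59, 42, 33, 48, 31, 32, 36, 85]
85 > parent 33 at index 4, swap → [88, 50, 59, 42, 85, 48, 31, 32, 36, 33]
85 > parent 50 at index 1, swap → [88, 85, 59, 42, 50, 48, 31, 32, 36, 33]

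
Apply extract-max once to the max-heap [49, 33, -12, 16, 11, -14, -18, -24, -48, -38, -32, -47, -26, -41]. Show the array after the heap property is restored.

remove root 49; move last element -41 to root → [-41, 33, -12, 16, 11, -14, -18, -24, -48, -38, -32, -47, -26]
-41 vs larger child 33 at index 1, swap → [33, -41, -12, 16, 11, -14, -18, -24, -48, -38, -32, -47, -26]
-41 vs larger child 16 at index 3, swap → [33, 16, -12, -41, 11, -14, -18, -24, -48, -38, -32, -47, -26]
-41 vs larger child -24 at index 7, swap → [33, 16, -12, -24, 11, -14, -18, -41, -48, -38, -32, -47, -26]

[33, 16, -12, -24, 11, -14, -18, -41, -48, -38, -32, -47, -26]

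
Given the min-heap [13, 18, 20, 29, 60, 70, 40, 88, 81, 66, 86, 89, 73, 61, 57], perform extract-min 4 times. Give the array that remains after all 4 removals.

[40, 57, 61, 73, 60, 70, 89, 88, 81, 66, 86]

extract-min #1 returns 13:
  remove root 13; move last element 57 to root → [57, 18, 20, 29, 60, 70, 40, 88, 81, 66, 86, 89, 73, 61]
  57 vs smaller child 18 at index 1, swap → [18, 57, 20, 29, 60, 70, 40, 88, 81, 66, 86, 89, 73, 61]
  57 vs smaller child 29 at index 3, swap → [18, 29, 20, 57, 60, 70, 40, 88, 81, 66, 86, 89, 73, 61]
extract-min #2 returns 18:
  remove root 18; move last element 61 to root → [61, 29, 20, 57, 60, 70, 40, 88, 81, 66, 86, 89, 73]
  61 vs smaller child 20 at index 2, swap → [20, 29, 61, 57, 60, 70, 40, 88, 81, 66, 86, 89, 73]
  61 vs smaller child 40 at index 6, swap → [20, 29, 40, 57, 60, 70, 61, 88, 81, 66, 86, 89, 73]
extract-min #3 returns 20:
  remove root 20; move last element 73 to root → [73, 29, 40, 57, 60, 70, 61, 88, 81, 66, 86, 89]
  73 vs smaller child 29 at index 1, swap → [29, 73, 40, 57, 60, 70, 61, 88, 81, 66, 86, 89]
  73 vs smaller child 57 at index 3, swap → [29, 57, 40, 73, 60, 70, 61, 88, 81, 66, 86, 89]
extract-min #4 returns 29:
  remove root 29; move last element 89 to root → [89, 57, 40, 73, 60, 70, 61, 88, 81, 66, 86]
  89 vs smaller child 40 at index 2, swap → [40, 57, 89, 73, 60, 70, 61, 88, 81, 66, 86]
  89 vs smaller child 61 at index 6, swap → [40, 57, 61, 73, 60, 70, 89, 88, 81, 66, 86]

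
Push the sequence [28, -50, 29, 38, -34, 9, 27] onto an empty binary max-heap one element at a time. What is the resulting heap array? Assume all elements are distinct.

Insert 28:
  append 28 at index 0 → [28] (no swap needed)
Insert -50:
  append -50 at index 1 → [28, -50] (no swap needed)
Insert 29:
  append 29 at index 2 → [28, -50, 29]
  29 > parent 28 at index 0, swap → [29, -50, 28]
Insert 38:
  append 38 at index 3 → [29, -50, 28, 38]
  38 > parent -50 at index 1, swap → [29, 38, 28, -50]
  38 > parent 29 at index 0, swap → [38, 29, 28, -50]
Insert -34:
  append -34 at index 4 → [38, 29, 28, -50, -34] (no swap needed)
Insert 9:
  append 9 at index 5 → [38, 29, 28, -50, -34, 9] (no swap needed)
Insert 27:
  append 27 at index 6 → [38, 29, 28, -50, -34, 9, 27] (no swap needed)

[38, 29, 28, -50, -34, 9, 27]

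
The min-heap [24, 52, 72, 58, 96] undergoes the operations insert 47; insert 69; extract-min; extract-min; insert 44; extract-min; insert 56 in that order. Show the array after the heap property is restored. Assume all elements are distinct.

[52, 58, 56, 72, 96, 69]

insert 47:
  append 47 at index 5 → [24, 52, 72, 58, 96, 47]
  47 < parent 72 at index 2, swap → [24, 52, 47, 58, 96, 72]
insert 69:
  append 69 at index 6 → [24, 52, 47, 58, 96, 72, 69] (no swap needed)
extract-min → returns 24:
  remove root 24; move last element 69 to root → [69, 52, 47, 58, 96, 72]
  69 vs smaller child 47 at index 2, swap → [47, 52, 69, 58, 96, 72]
extract-min → returns 47:
  remove root 47; move last element 72 to root → [72, 52, 69, 58, 96]
  72 vs smaller child 52 at index 1, swap → [52, 72, 69, 58, 96]
  72 vs smaller child 58 at index 3, swap → [52, 58, 69, 72, 96]
insert 44:
  append 44 at index 5 → [52, 58, 69, 72, 96, 44]
  44 < parent 69 at index 2, swap → [52, 58, 44, 72, 96, 69]
  44 < parent 52 at index 0, swap → [44, 58, 52, 72, 96, 69]
extract-min → returns 44:
  remove root 44; move last element 69 to root → [69, 58, 52, 72, 96]
  69 vs smaller child 52 at index 2, swap → [52, 58, 69, 72, 96]
insert 56:
  append 56 at index 5 → [52, 58, 69, 72, 96, 56]
  56 < parent 69 at index 2, swap → [52, 58, 56, 72, 96, 69]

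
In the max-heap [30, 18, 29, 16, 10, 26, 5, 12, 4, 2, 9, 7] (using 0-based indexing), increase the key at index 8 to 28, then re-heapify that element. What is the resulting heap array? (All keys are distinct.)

[30, 28, 29, 18, 10, 26, 5, 12, 16, 2, 9, 7]

set index 8 from 4 to 28 → [30, 18, 29, 16, 10, 26, 5, 12, 28, 2, 9, 7]
28 > parent 16 at index 3, swap → [30, 18, 29, 28, 10, 26, 5, 12, 16, 2, 9, 7]
28 > parent 18 at index 1, swap → [30, 28, 29, 18, 10, 26, 5, 12, 16, 2, 9, 7]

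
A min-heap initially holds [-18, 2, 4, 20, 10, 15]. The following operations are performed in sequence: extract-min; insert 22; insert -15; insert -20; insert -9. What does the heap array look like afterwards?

[-20, -15, 2, -9, 15, 22, 4, 20, 10]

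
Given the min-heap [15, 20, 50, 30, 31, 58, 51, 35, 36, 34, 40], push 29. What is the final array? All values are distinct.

[15, 20, 29, 30, 31, 50, 51, 35, 36, 34, 40, 58]

append 29 at index 11 → [15, 20, 50, 30, 31, 58, 51, 35, 36, 34, 40, 29]
29 < parent 58 at index 5, swap → [15, 20, 50, 30, 31, 29, 51, 35, 36, 34, 40, 58]
29 < parent 50 at index 2, swap → [15, 20, 29, 30, 31, 50, 51, 35, 36, 34, 40, 58]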